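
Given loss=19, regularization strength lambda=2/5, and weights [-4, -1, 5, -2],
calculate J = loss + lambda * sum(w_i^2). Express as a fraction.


L2 sq norm = sum(w^2) = 46. J = 19 + 2/5 * 46 = 187/5.

187/5


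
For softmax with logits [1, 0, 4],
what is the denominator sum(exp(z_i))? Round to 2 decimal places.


Denom = e^1=2.7183 + e^0=1.0000 + e^4=54.5982. Sum = 58.3165, which rounds to 58.32.

58.32


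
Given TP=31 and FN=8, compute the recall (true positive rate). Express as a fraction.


Recall = TP / (TP + FN) = 31 / 39 = 31/39.

31/39


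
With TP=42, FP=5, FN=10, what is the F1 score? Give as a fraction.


Precision = 42/47 = 42/47. Recall = 42/52 = 21/26. F1 = 2*P*R/(P+R) = 28/33.

28/33


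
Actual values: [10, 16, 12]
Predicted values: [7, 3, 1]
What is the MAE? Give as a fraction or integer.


MAE = (1/3) * (|10-7|=3 + |16-3|=13 + |12-1|=11). Sum = 27. MAE = 9.

9


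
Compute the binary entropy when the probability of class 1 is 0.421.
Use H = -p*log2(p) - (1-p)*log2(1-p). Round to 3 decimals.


H = -0.421*log2(0.421) - 0.579*log2(0.579) = 0.982.

0.982


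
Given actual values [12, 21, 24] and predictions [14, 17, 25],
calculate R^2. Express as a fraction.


Mean(y) = 19. SS_res = 21. SS_tot = 78. R^2 = 1 - 21/(78) = 19/26.

19/26


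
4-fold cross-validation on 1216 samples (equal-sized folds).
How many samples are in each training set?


Each validation fold has 1216/4 = 304 samples. Training set = 1216 - 304 = 912.

912


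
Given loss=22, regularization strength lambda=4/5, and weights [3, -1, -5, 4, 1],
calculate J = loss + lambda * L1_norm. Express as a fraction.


L1 norm = sum(|w|) = 14. J = 22 + 4/5 * 14 = 166/5.

166/5


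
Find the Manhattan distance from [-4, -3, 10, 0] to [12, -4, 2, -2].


d = sum of absolute differences: |-4-12|=16 + |-3--4|=1 + |10-2|=8 + |0--2|=2 = 27.

27


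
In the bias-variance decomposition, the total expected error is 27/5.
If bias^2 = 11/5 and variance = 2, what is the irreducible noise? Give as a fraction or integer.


Total error = bias^2 + variance + irreducible noise. So irreducible noise = 27/5 - 11/5 - 2 = 6/5.

6/5


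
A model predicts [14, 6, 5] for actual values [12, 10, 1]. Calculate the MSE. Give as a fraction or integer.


MSE = (1/3) * ((12-14)^2=4 + (10-6)^2=16 + (1-5)^2=16). Sum = 36. MSE = 12.

12


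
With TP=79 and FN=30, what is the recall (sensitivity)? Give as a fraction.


Recall = TP / (TP + FN) = 79 / 109 = 79/109.

79/109


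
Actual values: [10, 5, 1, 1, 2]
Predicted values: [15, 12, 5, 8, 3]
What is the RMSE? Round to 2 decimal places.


MSE = 28.0000. RMSE = sqrt(28.0000) = 5.29.

5.29


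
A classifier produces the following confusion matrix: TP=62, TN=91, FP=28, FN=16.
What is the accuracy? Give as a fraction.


Accuracy = (TP + TN) / (TP + TN + FP + FN) = (62 + 91) / 197 = 153/197.

153/197


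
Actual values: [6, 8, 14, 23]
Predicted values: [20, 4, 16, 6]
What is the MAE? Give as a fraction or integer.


MAE = (1/4) * (|6-20|=14 + |8-4|=4 + |14-16|=2 + |23-6|=17). Sum = 37. MAE = 37/4.

37/4


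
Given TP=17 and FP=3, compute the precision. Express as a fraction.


Precision = TP / (TP + FP) = 17 / 20 = 17/20.

17/20


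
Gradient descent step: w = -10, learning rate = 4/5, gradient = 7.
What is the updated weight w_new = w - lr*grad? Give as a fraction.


w_new = -10 - 4/5 * 7 = -10 - 28/5 = -78/5.

-78/5


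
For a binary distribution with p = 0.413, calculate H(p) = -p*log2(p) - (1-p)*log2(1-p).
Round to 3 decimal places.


H = -0.413*log2(0.413) - 0.587*log2(0.587) = 0.978.

0.978


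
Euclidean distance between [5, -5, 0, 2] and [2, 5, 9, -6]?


d = sqrt(sum of squared differences). (5-2)^2=9, (-5-5)^2=100, (0-9)^2=81, (2--6)^2=64. Sum = 254.

sqrt(254)


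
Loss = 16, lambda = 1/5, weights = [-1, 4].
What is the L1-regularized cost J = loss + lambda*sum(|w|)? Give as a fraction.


L1 norm = sum(|w|) = 5. J = 16 + 1/5 * 5 = 17.

17


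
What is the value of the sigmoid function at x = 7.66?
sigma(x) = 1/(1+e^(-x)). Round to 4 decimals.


sigma(7.66) = 1/(1+e^(-7.66)) = 1/(1+0.000471) = 1/1.000471 = 0.9995.

0.9995


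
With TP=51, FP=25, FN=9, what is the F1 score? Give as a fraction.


Precision = 51/76 = 51/76. Recall = 51/60 = 17/20. F1 = 2*P*R/(P+R) = 3/4.

3/4


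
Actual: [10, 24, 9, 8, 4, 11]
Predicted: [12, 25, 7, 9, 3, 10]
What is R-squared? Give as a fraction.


Mean(y) = 11. SS_res = 12. SS_tot = 232. R^2 = 1 - 12/(232) = 55/58.

55/58


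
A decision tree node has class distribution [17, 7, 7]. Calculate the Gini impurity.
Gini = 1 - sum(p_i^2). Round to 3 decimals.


Total = 31. Proportions: 17/31, 7/31, 7/31. sum(p_i^2) = 0.4027. Gini = 1 - 0.4027 = 0.5973, which rounds to 0.597.

0.597


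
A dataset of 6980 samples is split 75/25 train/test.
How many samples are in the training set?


Test set = 6980 * 25% = 1745. Training set = 6980 - 1745 = 5235.

5235


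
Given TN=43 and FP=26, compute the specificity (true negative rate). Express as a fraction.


Specificity = TN / (TN + FP) = 43 / 69 = 43/69.

43/69


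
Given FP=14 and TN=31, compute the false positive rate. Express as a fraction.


FPR = FP / (FP + TN) = 14 / 45 = 14/45.

14/45


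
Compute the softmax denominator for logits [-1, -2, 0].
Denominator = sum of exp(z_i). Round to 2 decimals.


Denom = e^-1=0.3679 + e^-2=0.1353 + e^0=1.0000. Sum = 1.5032, which rounds to 1.50.

1.50


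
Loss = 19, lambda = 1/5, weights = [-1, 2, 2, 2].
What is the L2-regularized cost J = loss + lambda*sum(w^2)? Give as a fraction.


L2 sq norm = sum(w^2) = 13. J = 19 + 1/5 * 13 = 108/5.

108/5


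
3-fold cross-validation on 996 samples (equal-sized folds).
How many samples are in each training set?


Each validation fold has 996/3 = 332 samples. Training set = 996 - 332 = 664.

664


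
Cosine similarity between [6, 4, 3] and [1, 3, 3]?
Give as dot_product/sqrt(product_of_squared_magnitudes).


dot = 27. |a|^2 = 61, |b|^2 = 19. cos = 27/sqrt(1159).

27/sqrt(1159)


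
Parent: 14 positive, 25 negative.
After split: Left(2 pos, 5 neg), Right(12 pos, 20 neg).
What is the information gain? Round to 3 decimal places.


H(parent) = 0.9418. H(left) = 0.8631, H(right) = 0.9544. Weighted = (7/39)*0.8631 + (32/39)*0.9544 = 0.9380. IG = 0.9418 - 0.9380 = 0.0038, which rounds to 0.004.

0.004


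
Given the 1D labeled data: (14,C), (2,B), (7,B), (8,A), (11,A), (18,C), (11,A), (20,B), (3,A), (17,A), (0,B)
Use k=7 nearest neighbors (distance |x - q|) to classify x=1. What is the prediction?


Distances: |14-1|=13, |2-1|=1, |7-1|=6, |8-1|=7, |11-1|=10, |18-1|=17, |11-1|=10, |20-1|=19, |3-1|=2, |17-1|=16, |0-1|=1. 7 nearest: (2,B), (0,B), (3,A), (7,B), (8,A), (11,A), (11,A). Counts: {'B': 3, 'A': 4}. Majority class: A.

A


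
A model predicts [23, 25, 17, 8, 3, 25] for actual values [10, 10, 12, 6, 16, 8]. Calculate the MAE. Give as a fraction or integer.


MAE = (1/6) * (|10-23|=13 + |10-25|=15 + |12-17|=5 + |6-8|=2 + |16-3|=13 + |8-25|=17). Sum = 65. MAE = 65/6.

65/6


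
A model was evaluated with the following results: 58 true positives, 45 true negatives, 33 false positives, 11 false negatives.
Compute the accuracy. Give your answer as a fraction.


Accuracy = (TP + TN) / (TP + TN + FP + FN) = (58 + 45) / 147 = 103/147.

103/147


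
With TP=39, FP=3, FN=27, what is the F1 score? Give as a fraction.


Precision = 39/42 = 13/14. Recall = 39/66 = 13/22. F1 = 2*P*R/(P+R) = 13/18.

13/18


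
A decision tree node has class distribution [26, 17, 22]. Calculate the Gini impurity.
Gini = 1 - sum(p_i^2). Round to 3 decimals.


Total = 65. Proportions: 26/65, 17/65, 22/65. sum(p_i^2) = 0.3430. Gini = 1 - 0.3430 = 0.6570, which rounds to 0.657.

0.657


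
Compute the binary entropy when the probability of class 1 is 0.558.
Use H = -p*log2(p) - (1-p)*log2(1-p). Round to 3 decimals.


H = -0.558*log2(0.558) - 0.442*log2(0.442) = 0.990.

0.990


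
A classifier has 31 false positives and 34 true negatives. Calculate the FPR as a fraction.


FPR = FP / (FP + TN) = 31 / 65 = 31/65.

31/65


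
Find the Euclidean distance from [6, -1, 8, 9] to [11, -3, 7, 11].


d = sqrt(sum of squared differences). (6-11)^2=25, (-1--3)^2=4, (8-7)^2=1, (9-11)^2=4. Sum = 34.

sqrt(34)


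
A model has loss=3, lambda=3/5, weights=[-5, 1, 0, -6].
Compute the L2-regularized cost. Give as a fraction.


L2 sq norm = sum(w^2) = 62. J = 3 + 3/5 * 62 = 201/5.

201/5


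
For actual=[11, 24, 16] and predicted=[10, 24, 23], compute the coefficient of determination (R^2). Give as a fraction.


Mean(y) = 17. SS_res = 50. SS_tot = 86. R^2 = 1 - 50/(86) = 18/43.

18/43


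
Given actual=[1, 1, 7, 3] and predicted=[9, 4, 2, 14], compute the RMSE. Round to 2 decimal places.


MSE = 54.7500. RMSE = sqrt(54.7500) = 7.40.

7.40


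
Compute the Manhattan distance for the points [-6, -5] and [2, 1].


d = sum of absolute differences: |-6-2|=8 + |-5-1|=6 = 14.

14


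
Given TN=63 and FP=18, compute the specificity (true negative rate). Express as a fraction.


Specificity = TN / (TN + FP) = 63 / 81 = 7/9.

7/9


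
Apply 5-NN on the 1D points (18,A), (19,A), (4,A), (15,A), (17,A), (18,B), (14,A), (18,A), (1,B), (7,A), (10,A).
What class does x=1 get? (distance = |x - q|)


Distances: |18-1|=17, |19-1|=18, |4-1|=3, |15-1|=14, |17-1|=16, |18-1|=17, |14-1|=13, |18-1|=17, |1-1|=0, |7-1|=6, |10-1|=9. 5 nearest: (1,B), (4,A), (7,A), (10,A), (14,A). Counts: {'B': 1, 'A': 4}. Majority class: A.

A


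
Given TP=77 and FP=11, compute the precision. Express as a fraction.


Precision = TP / (TP + FP) = 77 / 88 = 7/8.

7/8


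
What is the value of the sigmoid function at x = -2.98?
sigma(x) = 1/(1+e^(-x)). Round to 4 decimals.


sigma(-2.98) = 1/(1+e^(2.98)) = 1/(1+19.687817) = 1/20.687817 = 0.0483.

0.0483


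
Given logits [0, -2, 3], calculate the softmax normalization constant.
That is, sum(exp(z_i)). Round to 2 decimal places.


Denom = e^0=1.0000 + e^-2=0.1353 + e^3=20.0855. Sum = 21.2208, which rounds to 21.22.

21.22


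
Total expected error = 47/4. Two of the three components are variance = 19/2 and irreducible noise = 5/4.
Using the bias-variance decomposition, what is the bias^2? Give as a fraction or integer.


Total error = bias^2 + variance + irreducible noise. So bias^2 = 47/4 - 19/2 - 5/4 = 1.

1


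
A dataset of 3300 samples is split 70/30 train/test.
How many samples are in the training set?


Test set = 3300 * 30% = 990. Training set = 3300 - 990 = 2310.

2310


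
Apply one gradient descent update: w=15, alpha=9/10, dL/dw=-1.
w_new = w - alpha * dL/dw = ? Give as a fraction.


w_new = 15 - 9/10 * -1 = 15 - -9/10 = 159/10.

159/10


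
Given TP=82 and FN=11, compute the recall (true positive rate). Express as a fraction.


Recall = TP / (TP + FN) = 82 / 93 = 82/93.

82/93


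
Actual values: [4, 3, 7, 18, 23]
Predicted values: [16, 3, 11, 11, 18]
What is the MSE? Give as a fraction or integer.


MSE = (1/5) * ((4-16)^2=144 + (3-3)^2=0 + (7-11)^2=16 + (18-11)^2=49 + (23-18)^2=25). Sum = 234. MSE = 234/5.

234/5


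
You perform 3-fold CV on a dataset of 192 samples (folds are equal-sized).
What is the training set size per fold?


Each validation fold has 192/3 = 64 samples. Training set = 192 - 64 = 128.

128


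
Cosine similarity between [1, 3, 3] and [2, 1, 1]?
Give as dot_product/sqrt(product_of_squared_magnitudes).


dot = 8. |a|^2 = 19, |b|^2 = 6. cos = 8/sqrt(114).

8/sqrt(114)


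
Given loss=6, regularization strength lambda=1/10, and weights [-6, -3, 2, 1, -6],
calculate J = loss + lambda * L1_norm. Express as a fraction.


L1 norm = sum(|w|) = 18. J = 6 + 1/10 * 18 = 39/5.

39/5


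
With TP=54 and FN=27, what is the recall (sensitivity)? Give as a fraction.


Recall = TP / (TP + FN) = 54 / 81 = 2/3.

2/3


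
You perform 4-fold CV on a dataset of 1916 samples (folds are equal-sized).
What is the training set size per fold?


Each validation fold has 1916/4 = 479 samples. Training set = 1916 - 479 = 1437.

1437


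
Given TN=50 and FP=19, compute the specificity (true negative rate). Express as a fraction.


Specificity = TN / (TN + FP) = 50 / 69 = 50/69.

50/69


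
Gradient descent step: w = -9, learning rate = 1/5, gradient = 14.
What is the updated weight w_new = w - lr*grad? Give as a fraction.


w_new = -9 - 1/5 * 14 = -9 - 14/5 = -59/5.

-59/5


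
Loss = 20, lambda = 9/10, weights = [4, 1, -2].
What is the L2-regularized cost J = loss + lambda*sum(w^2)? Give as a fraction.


L2 sq norm = sum(w^2) = 21. J = 20 + 9/10 * 21 = 389/10.

389/10


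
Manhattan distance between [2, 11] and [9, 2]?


d = sum of absolute differences: |2-9|=7 + |11-2|=9 = 16.

16


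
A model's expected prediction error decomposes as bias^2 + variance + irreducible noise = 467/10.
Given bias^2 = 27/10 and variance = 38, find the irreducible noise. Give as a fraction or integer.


Total error = bias^2 + variance + irreducible noise. So irreducible noise = 467/10 - 27/10 - 38 = 6.

6


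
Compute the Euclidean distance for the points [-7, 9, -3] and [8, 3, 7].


d = sqrt(sum of squared differences). (-7-8)^2=225, (9-3)^2=36, (-3-7)^2=100. Sum = 361.

19


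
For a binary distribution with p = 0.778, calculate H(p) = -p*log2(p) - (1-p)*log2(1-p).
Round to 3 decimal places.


H = -0.778*log2(0.778) - 0.222*log2(0.222) = 0.764.

0.764


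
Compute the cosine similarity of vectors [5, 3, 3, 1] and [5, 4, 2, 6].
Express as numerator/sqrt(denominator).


dot = 49. |a|^2 = 44, |b|^2 = 81. cos = 49/sqrt(3564).

49/sqrt(3564)


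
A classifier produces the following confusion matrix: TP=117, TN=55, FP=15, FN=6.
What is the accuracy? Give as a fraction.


Accuracy = (TP + TN) / (TP + TN + FP + FN) = (117 + 55) / 193 = 172/193.

172/193


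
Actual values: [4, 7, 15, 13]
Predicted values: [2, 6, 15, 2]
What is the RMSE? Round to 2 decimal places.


MSE = 31.5000. RMSE = sqrt(31.5000) = 5.61.

5.61


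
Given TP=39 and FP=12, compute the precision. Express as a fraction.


Precision = TP / (TP + FP) = 39 / 51 = 13/17.

13/17


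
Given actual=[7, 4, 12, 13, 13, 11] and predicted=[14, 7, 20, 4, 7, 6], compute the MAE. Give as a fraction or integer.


MAE = (1/6) * (|7-14|=7 + |4-7|=3 + |12-20|=8 + |13-4|=9 + |13-7|=6 + |11-6|=5). Sum = 38. MAE = 19/3.

19/3


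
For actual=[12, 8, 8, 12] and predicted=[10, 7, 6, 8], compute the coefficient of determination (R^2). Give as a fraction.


Mean(y) = 10. SS_res = 25. SS_tot = 16. R^2 = 1 - 25/(16) = -9/16.

-9/16


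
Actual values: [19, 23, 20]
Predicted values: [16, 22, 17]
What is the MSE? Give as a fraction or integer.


MSE = (1/3) * ((19-16)^2=9 + (23-22)^2=1 + (20-17)^2=9). Sum = 19. MSE = 19/3.

19/3


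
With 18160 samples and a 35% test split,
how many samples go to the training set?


Test set = 18160 * 35% = 6356. Training set = 18160 - 6356 = 11804.

11804


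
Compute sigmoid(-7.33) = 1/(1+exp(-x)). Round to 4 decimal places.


sigma(-7.33) = 1/(1+e^(7.33)) = 1/(1+1525.381772) = 1/1526.381772 = 0.0007.

0.0007


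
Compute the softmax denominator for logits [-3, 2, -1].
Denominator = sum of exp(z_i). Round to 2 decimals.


Denom = e^-3=0.0498 + e^2=7.3891 + e^-1=0.3679. Sum = 7.8068, which rounds to 7.81.

7.81


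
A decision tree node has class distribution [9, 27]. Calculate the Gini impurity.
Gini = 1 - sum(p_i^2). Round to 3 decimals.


Total = 36. Proportions: 9/36, 27/36. sum(p_i^2) = 0.6250. Gini = 1 - 0.6250 = 0.3750, which rounds to 0.375.

0.375


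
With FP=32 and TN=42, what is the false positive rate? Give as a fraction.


FPR = FP / (FP + TN) = 32 / 74 = 16/37.

16/37


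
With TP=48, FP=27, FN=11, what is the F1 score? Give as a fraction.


Precision = 48/75 = 16/25. Recall = 48/59 = 48/59. F1 = 2*P*R/(P+R) = 48/67.

48/67


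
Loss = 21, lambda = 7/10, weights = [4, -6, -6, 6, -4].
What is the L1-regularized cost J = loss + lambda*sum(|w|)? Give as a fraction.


L1 norm = sum(|w|) = 26. J = 21 + 7/10 * 26 = 196/5.

196/5


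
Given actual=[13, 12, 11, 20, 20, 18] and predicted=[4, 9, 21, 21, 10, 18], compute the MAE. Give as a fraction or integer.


MAE = (1/6) * (|13-4|=9 + |12-9|=3 + |11-21|=10 + |20-21|=1 + |20-10|=10 + |18-18|=0). Sum = 33. MAE = 11/2.

11/2


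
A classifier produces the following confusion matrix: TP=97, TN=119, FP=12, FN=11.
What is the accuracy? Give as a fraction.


Accuracy = (TP + TN) / (TP + TN + FP + FN) = (97 + 119) / 239 = 216/239.

216/239


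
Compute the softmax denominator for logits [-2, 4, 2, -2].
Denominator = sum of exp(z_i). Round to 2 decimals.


Denom = e^-2=0.1353 + e^4=54.5982 + e^2=7.3891 + e^-2=0.1353. Sum = 62.2579, which rounds to 62.26.

62.26


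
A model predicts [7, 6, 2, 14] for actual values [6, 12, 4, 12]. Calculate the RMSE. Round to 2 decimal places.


MSE = 11.2500. RMSE = sqrt(11.2500) = 3.35.

3.35


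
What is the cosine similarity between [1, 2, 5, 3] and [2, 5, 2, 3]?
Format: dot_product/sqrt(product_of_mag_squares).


dot = 31. |a|^2 = 39, |b|^2 = 42. cos = 31/sqrt(1638).

31/sqrt(1638)


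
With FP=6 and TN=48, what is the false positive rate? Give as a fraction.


FPR = FP / (FP + TN) = 6 / 54 = 1/9.

1/9


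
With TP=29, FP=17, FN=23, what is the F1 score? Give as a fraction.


Precision = 29/46 = 29/46. Recall = 29/52 = 29/52. F1 = 2*P*R/(P+R) = 29/49.

29/49


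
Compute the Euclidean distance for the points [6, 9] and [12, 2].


d = sqrt(sum of squared differences). (6-12)^2=36, (9-2)^2=49. Sum = 85.

sqrt(85)


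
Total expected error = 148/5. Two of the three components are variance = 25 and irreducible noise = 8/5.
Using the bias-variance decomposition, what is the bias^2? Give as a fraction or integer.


Total error = bias^2 + variance + irreducible noise. So bias^2 = 148/5 - 25 - 8/5 = 3.

3


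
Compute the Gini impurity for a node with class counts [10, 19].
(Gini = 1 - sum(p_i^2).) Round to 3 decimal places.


Total = 29. Proportions: 10/29, 19/29. sum(p_i^2) = 0.5482. Gini = 1 - 0.5482 = 0.4518, which rounds to 0.452.

0.452


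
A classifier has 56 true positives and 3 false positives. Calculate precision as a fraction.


Precision = TP / (TP + FP) = 56 / 59 = 56/59.

56/59


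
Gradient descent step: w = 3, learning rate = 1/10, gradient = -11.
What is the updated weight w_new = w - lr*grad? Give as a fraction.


w_new = 3 - 1/10 * -11 = 3 - -11/10 = 41/10.

41/10


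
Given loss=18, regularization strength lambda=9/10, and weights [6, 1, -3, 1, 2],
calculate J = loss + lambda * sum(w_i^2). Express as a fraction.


L2 sq norm = sum(w^2) = 51. J = 18 + 9/10 * 51 = 639/10.

639/10


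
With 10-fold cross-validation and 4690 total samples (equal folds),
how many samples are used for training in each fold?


Each validation fold has 4690/10 = 469 samples. Training set = 4690 - 469 = 4221.

4221


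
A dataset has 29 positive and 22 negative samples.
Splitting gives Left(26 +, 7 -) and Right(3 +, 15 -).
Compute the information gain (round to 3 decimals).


H(parent) = 0.9864. H(left) = 0.7455, H(right) = 0.6500. Weighted = (33/51)*0.7455 + (18/51)*0.6500 = 0.7118. IG = 0.9864 - 0.7118 = 0.2746, which rounds to 0.275.

0.275


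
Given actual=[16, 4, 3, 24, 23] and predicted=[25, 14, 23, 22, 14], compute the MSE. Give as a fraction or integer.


MSE = (1/5) * ((16-25)^2=81 + (4-14)^2=100 + (3-23)^2=400 + (24-22)^2=4 + (23-14)^2=81). Sum = 666. MSE = 666/5.

666/5


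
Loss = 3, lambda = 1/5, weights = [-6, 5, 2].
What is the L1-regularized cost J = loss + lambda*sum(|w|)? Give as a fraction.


L1 norm = sum(|w|) = 13. J = 3 + 1/5 * 13 = 28/5.

28/5


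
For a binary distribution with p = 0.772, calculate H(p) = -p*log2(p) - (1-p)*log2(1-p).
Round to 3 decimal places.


H = -0.772*log2(0.772) - 0.228*log2(0.228) = 0.775.

0.775


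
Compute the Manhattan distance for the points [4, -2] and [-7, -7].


d = sum of absolute differences: |4--7|=11 + |-2--7|=5 = 16.

16


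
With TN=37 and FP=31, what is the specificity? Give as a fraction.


Specificity = TN / (TN + FP) = 37 / 68 = 37/68.

37/68


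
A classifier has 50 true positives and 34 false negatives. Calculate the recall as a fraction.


Recall = TP / (TP + FN) = 50 / 84 = 25/42.

25/42


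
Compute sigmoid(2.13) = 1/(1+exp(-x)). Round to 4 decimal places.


sigma(2.13) = 1/(1+e^(-2.13)) = 1/(1+0.118837) = 1/1.118837 = 0.8938.

0.8938


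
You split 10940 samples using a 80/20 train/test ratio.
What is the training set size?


Test set = 10940 * 20% = 2188. Training set = 10940 - 2188 = 8752.

8752


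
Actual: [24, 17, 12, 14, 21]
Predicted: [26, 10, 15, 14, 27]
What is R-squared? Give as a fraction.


Mean(y) = 88/5. SS_res = 98. SS_tot = 486/5. R^2 = 1 - 98/(486/5) = -2/243.

-2/243


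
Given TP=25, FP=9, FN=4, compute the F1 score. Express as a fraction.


Precision = 25/34 = 25/34. Recall = 25/29 = 25/29. F1 = 2*P*R/(P+R) = 50/63.

50/63


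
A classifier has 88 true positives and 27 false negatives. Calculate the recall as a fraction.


Recall = TP / (TP + FN) = 88 / 115 = 88/115.

88/115


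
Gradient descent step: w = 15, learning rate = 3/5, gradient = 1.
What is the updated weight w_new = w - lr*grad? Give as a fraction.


w_new = 15 - 3/5 * 1 = 15 - 3/5 = 72/5.

72/5


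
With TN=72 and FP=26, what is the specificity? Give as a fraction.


Specificity = TN / (TN + FP) = 72 / 98 = 36/49.

36/49


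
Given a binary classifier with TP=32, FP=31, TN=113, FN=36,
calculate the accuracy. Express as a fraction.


Accuracy = (TP + TN) / (TP + TN + FP + FN) = (32 + 113) / 212 = 145/212.

145/212


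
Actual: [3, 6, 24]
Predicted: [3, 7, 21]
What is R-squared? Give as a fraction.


Mean(y) = 11. SS_res = 10. SS_tot = 258. R^2 = 1 - 10/(258) = 124/129.

124/129


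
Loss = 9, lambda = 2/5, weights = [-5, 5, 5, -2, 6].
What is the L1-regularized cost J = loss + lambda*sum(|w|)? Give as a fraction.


L1 norm = sum(|w|) = 23. J = 9 + 2/5 * 23 = 91/5.

91/5


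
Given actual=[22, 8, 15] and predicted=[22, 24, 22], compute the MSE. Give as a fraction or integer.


MSE = (1/3) * ((22-22)^2=0 + (8-24)^2=256 + (15-22)^2=49). Sum = 305. MSE = 305/3.

305/3


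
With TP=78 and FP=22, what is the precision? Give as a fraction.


Precision = TP / (TP + FP) = 78 / 100 = 39/50.

39/50


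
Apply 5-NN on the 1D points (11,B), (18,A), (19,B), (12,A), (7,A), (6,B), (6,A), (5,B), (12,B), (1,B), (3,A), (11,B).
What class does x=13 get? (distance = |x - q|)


Distances: |11-13|=2, |18-13|=5, |19-13|=6, |12-13|=1, |7-13|=6, |6-13|=7, |6-13|=7, |5-13|=8, |12-13|=1, |1-13|=12, |3-13|=10, |11-13|=2. 5 nearest: (12,A), (12,B), (11,B), (11,B), (18,A). Counts: {'A': 2, 'B': 3}. Majority class: B.

B


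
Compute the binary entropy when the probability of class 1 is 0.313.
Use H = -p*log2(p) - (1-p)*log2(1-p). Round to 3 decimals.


H = -0.313*log2(0.313) - 0.687*log2(0.687) = 0.897.

0.897


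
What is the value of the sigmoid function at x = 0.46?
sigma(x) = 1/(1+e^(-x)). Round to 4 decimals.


sigma(0.46) = 1/(1+e^(-0.46)) = 1/(1+0.631284) = 1/1.631284 = 0.6130.

0.6130


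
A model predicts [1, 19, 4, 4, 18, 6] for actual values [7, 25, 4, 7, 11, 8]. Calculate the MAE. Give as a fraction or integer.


MAE = (1/6) * (|7-1|=6 + |25-19|=6 + |4-4|=0 + |7-4|=3 + |11-18|=7 + |8-6|=2). Sum = 24. MAE = 4.

4


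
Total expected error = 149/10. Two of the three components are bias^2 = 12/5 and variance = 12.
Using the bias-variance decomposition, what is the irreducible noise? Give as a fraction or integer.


Total error = bias^2 + variance + irreducible noise. So irreducible noise = 149/10 - 12/5 - 12 = 1/2.

1/2


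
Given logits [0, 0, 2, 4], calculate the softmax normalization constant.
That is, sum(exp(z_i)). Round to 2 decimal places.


Denom = e^0=1.0000 + e^0=1.0000 + e^2=7.3891 + e^4=54.5982. Sum = 63.9873, which rounds to 63.99.

63.99


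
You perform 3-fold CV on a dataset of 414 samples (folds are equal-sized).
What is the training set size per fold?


Each validation fold has 414/3 = 138 samples. Training set = 414 - 138 = 276.

276


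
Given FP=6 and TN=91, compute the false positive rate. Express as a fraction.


FPR = FP / (FP + TN) = 6 / 97 = 6/97.

6/97


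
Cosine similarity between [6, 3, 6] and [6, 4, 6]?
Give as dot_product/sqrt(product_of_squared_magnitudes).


dot = 84. |a|^2 = 81, |b|^2 = 88. cos = 84/sqrt(7128).

84/sqrt(7128)


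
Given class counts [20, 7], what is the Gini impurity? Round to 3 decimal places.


Total = 27. Proportions: 20/27, 7/27. sum(p_i^2) = 0.6159. Gini = 1 - 0.6159 = 0.3841, which rounds to 0.384.

0.384


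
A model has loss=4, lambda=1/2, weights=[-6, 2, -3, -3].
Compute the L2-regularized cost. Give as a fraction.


L2 sq norm = sum(w^2) = 58. J = 4 + 1/2 * 58 = 33.

33


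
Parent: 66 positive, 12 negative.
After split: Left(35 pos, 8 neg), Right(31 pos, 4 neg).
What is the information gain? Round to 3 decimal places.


H(parent) = 0.6194. H(left) = 0.6931, H(right) = 0.5127. Weighted = (43/78)*0.6931 + (35/78)*0.5127 = 0.6122. IG = 0.6194 - 0.6122 = 0.0072, which rounds to 0.007.

0.007


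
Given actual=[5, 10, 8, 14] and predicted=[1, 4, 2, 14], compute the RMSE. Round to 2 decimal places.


MSE = 22.0000. RMSE = sqrt(22.0000) = 4.69.

4.69


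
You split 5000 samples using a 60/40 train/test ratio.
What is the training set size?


Test set = 5000 * 40% = 2000. Training set = 5000 - 2000 = 3000.

3000


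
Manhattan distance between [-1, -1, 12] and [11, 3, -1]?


d = sum of absolute differences: |-1-11|=12 + |-1-3|=4 + |12--1|=13 = 29.

29


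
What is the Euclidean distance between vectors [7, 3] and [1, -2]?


d = sqrt(sum of squared differences). (7-1)^2=36, (3--2)^2=25. Sum = 61.

sqrt(61)


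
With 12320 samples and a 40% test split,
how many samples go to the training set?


Test set = 12320 * 40% = 4928. Training set = 12320 - 4928 = 7392.

7392


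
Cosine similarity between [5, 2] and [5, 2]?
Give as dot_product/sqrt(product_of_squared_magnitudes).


dot = 29. |a|^2 = 29, |b|^2 = 29. cos = 29/sqrt(841).

29/sqrt(841)


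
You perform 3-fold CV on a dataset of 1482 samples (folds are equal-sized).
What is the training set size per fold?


Each validation fold has 1482/3 = 494 samples. Training set = 1482 - 494 = 988.

988


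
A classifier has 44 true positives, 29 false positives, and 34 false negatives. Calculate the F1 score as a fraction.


Precision = 44/73 = 44/73. Recall = 44/78 = 22/39. F1 = 2*P*R/(P+R) = 88/151.

88/151


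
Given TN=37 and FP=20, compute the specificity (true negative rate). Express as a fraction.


Specificity = TN / (TN + FP) = 37 / 57 = 37/57.

37/57


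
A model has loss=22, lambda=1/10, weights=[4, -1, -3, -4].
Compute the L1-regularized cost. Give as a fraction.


L1 norm = sum(|w|) = 12. J = 22 + 1/10 * 12 = 116/5.

116/5


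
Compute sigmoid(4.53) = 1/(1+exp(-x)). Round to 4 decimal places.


sigma(4.53) = 1/(1+e^(-4.53)) = 1/(1+0.010781) = 1/1.010781 = 0.9893.

0.9893


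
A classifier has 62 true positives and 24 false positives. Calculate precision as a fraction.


Precision = TP / (TP + FP) = 62 / 86 = 31/43.

31/43


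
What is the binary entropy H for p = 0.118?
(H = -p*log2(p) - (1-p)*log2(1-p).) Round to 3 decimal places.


H = -0.118*log2(0.118) - 0.882*log2(0.882) = 0.524.

0.524


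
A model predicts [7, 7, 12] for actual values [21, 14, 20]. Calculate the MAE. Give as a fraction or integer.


MAE = (1/3) * (|21-7|=14 + |14-7|=7 + |20-12|=8). Sum = 29. MAE = 29/3.

29/3


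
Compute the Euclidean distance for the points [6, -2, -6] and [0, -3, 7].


d = sqrt(sum of squared differences). (6-0)^2=36, (-2--3)^2=1, (-6-7)^2=169. Sum = 206.

sqrt(206)


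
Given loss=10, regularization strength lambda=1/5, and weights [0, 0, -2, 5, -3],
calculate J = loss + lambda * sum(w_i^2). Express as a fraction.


L2 sq norm = sum(w^2) = 38. J = 10 + 1/5 * 38 = 88/5.

88/5


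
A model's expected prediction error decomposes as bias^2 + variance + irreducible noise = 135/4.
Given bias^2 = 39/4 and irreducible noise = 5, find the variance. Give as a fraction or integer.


Total error = bias^2 + variance + irreducible noise. So variance = 135/4 - 39/4 - 5 = 19.

19


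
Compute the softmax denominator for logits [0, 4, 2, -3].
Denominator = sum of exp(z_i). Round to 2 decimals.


Denom = e^0=1.0000 + e^4=54.5982 + e^2=7.3891 + e^-3=0.0498. Sum = 63.0371, which rounds to 63.04.

63.04


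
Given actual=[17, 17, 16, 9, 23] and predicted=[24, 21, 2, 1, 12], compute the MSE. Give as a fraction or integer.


MSE = (1/5) * ((17-24)^2=49 + (17-21)^2=16 + (16-2)^2=196 + (9-1)^2=64 + (23-12)^2=121). Sum = 446. MSE = 446/5.

446/5


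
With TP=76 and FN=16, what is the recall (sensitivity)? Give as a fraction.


Recall = TP / (TP + FN) = 76 / 92 = 19/23.

19/23


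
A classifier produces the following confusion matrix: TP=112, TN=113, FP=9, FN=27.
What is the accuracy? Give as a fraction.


Accuracy = (TP + TN) / (TP + TN + FP + FN) = (112 + 113) / 261 = 25/29.

25/29


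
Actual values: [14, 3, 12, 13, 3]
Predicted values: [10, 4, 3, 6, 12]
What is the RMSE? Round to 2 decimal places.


MSE = 45.6000. RMSE = sqrt(45.6000) = 6.75.

6.75


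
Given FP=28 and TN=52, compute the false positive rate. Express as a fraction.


FPR = FP / (FP + TN) = 28 / 80 = 7/20.

7/20


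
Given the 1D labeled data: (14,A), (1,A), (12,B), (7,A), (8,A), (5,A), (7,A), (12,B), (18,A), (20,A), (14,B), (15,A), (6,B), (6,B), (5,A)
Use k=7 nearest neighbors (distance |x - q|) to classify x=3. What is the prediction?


Distances: |14-3|=11, |1-3|=2, |12-3|=9, |7-3|=4, |8-3|=5, |5-3|=2, |7-3|=4, |12-3|=9, |18-3|=15, |20-3|=17, |14-3|=11, |15-3|=12, |6-3|=3, |6-3|=3, |5-3|=2. 7 nearest: (1,A), (5,A), (5,A), (6,B), (6,B), (7,A), (7,A). Counts: {'A': 5, 'B': 2}. Majority class: A.

A


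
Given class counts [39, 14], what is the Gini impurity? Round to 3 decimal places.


Total = 53. Proportions: 39/53, 14/53. sum(p_i^2) = 0.6112. Gini = 1 - 0.6112 = 0.3888, which rounds to 0.389.

0.389


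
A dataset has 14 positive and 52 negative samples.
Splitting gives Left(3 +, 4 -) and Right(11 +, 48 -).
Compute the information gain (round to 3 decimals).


H(parent) = 0.7455. H(left) = 0.9852, H(right) = 0.6940. Weighted = (7/66)*0.9852 + (59/66)*0.6940 = 0.7249. IG = 0.7455 - 0.7249 = 0.0206, which rounds to 0.021.

0.021


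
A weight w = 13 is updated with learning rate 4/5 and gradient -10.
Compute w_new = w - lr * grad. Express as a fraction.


w_new = 13 - 4/5 * -10 = 13 - -8 = 21.

21


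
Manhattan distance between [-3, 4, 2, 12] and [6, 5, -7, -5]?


d = sum of absolute differences: |-3-6|=9 + |4-5|=1 + |2--7|=9 + |12--5|=17 = 36.

36


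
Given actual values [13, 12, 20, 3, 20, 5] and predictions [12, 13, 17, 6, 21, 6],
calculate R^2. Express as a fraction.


Mean(y) = 73/6. SS_res = 22. SS_tot = 1553/6. R^2 = 1 - 22/(1553/6) = 1421/1553.

1421/1553


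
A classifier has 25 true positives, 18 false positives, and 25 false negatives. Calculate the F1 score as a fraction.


Precision = 25/43 = 25/43. Recall = 25/50 = 1/2. F1 = 2*P*R/(P+R) = 50/93.

50/93


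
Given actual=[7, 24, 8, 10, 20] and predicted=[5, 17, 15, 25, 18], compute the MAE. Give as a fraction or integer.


MAE = (1/5) * (|7-5|=2 + |24-17|=7 + |8-15|=7 + |10-25|=15 + |20-18|=2). Sum = 33. MAE = 33/5.

33/5


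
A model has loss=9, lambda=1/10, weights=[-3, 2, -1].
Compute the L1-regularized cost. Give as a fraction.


L1 norm = sum(|w|) = 6. J = 9 + 1/10 * 6 = 48/5.

48/5


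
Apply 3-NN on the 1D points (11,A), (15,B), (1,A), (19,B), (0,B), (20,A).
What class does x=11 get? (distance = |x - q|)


Distances: |11-11|=0, |15-11|=4, |1-11|=10, |19-11|=8, |0-11|=11, |20-11|=9. 3 nearest: (11,A), (15,B), (19,B). Counts: {'A': 1, 'B': 2}. Majority class: B.

B


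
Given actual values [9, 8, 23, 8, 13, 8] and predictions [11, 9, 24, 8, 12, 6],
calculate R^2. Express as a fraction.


Mean(y) = 23/2. SS_res = 11. SS_tot = 355/2. R^2 = 1 - 11/(355/2) = 333/355.

333/355


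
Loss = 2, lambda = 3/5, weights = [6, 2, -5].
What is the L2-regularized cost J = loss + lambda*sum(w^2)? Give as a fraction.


L2 sq norm = sum(w^2) = 65. J = 2 + 3/5 * 65 = 41.

41


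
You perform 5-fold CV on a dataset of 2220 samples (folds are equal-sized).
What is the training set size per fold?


Each validation fold has 2220/5 = 444 samples. Training set = 2220 - 444 = 1776.

1776


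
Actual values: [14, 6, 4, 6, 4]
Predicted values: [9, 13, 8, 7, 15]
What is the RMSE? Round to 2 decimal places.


MSE = 42.4000. RMSE = sqrt(42.4000) = 6.51.

6.51


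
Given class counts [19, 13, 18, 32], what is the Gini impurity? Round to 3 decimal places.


Total = 82. Proportions: 19/82, 13/82, 18/82, 32/82. sum(p_i^2) = 0.2793. Gini = 1 - 0.2793 = 0.7207, which rounds to 0.721.

0.721


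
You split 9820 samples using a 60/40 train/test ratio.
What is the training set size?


Test set = 9820 * 40% = 3928. Training set = 9820 - 3928 = 5892.

5892


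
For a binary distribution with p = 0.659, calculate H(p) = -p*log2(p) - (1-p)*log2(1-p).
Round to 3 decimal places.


H = -0.659*log2(0.659) - 0.341*log2(0.341) = 0.926.

0.926


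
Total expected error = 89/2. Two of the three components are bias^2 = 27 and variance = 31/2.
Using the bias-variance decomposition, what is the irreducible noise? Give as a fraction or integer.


Total error = bias^2 + variance + irreducible noise. So irreducible noise = 89/2 - 27 - 31/2 = 2.

2


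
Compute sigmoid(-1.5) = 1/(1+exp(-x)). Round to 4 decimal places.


sigma(-1.5) = 1/(1+e^(1.5)) = 1/(1+4.481689) = 1/5.481689 = 0.1824.

0.1824


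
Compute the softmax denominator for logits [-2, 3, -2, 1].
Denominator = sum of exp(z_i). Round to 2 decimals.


Denom = e^-2=0.1353 + e^3=20.0855 + e^-2=0.1353 + e^1=2.7183. Sum = 23.0744, which rounds to 23.07.

23.07


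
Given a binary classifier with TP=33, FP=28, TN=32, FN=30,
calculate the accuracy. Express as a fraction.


Accuracy = (TP + TN) / (TP + TN + FP + FN) = (33 + 32) / 123 = 65/123.

65/123


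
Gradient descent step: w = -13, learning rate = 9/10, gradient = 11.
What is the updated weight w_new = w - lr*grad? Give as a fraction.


w_new = -13 - 9/10 * 11 = -13 - 99/10 = -229/10.

-229/10


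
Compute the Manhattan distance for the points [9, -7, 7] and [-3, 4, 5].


d = sum of absolute differences: |9--3|=12 + |-7-4|=11 + |7-5|=2 = 25.

25


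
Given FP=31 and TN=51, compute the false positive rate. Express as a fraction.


FPR = FP / (FP + TN) = 31 / 82 = 31/82.

31/82


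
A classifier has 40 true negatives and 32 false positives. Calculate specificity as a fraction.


Specificity = TN / (TN + FP) = 40 / 72 = 5/9.

5/9


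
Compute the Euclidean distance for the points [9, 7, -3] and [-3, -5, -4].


d = sqrt(sum of squared differences). (9--3)^2=144, (7--5)^2=144, (-3--4)^2=1. Sum = 289.

17


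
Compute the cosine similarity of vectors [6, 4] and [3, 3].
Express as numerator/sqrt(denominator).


dot = 30. |a|^2 = 52, |b|^2 = 18. cos = 30/sqrt(936).

30/sqrt(936)


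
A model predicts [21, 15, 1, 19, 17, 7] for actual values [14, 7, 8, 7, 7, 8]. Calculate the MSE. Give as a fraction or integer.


MSE = (1/6) * ((14-21)^2=49 + (7-15)^2=64 + (8-1)^2=49 + (7-19)^2=144 + (7-17)^2=100 + (8-7)^2=1). Sum = 407. MSE = 407/6.

407/6


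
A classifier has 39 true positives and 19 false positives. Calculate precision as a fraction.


Precision = TP / (TP + FP) = 39 / 58 = 39/58.

39/58


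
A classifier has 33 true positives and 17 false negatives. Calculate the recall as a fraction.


Recall = TP / (TP + FN) = 33 / 50 = 33/50.

33/50


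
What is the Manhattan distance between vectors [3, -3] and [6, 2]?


d = sum of absolute differences: |3-6|=3 + |-3-2|=5 = 8.

8


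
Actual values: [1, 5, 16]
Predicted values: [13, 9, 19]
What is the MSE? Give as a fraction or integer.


MSE = (1/3) * ((1-13)^2=144 + (5-9)^2=16 + (16-19)^2=9). Sum = 169. MSE = 169/3.

169/3


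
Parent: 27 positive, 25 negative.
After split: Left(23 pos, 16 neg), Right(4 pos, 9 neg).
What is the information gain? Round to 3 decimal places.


H(parent) = 0.9989. H(left) = 0.9766, H(right) = 0.8905. Weighted = (39/52)*0.9766 + (13/52)*0.8905 = 0.9551. IG = 0.9989 - 0.9551 = 0.0438, which rounds to 0.044.

0.044


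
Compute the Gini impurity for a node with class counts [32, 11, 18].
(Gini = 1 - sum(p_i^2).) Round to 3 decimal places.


Total = 61. Proportions: 32/61, 11/61, 18/61. sum(p_i^2) = 0.3948. Gini = 1 - 0.3948 = 0.6052, which rounds to 0.605.

0.605


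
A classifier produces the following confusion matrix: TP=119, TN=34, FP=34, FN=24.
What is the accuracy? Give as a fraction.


Accuracy = (TP + TN) / (TP + TN + FP + FN) = (119 + 34) / 211 = 153/211.

153/211


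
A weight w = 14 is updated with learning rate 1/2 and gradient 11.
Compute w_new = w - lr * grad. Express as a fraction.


w_new = 14 - 1/2 * 11 = 14 - 11/2 = 17/2.

17/2


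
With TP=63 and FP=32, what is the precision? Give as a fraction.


Precision = TP / (TP + FP) = 63 / 95 = 63/95.

63/95


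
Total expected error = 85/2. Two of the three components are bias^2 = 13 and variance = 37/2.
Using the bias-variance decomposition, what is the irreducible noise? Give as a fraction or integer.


Total error = bias^2 + variance + irreducible noise. So irreducible noise = 85/2 - 13 - 37/2 = 11.

11


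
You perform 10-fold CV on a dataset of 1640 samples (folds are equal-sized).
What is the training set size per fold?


Each validation fold has 1640/10 = 164 samples. Training set = 1640 - 164 = 1476.

1476


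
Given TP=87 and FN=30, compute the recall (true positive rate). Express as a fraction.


Recall = TP / (TP + FN) = 87 / 117 = 29/39.

29/39


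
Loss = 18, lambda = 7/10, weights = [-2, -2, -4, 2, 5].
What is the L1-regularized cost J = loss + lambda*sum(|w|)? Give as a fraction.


L1 norm = sum(|w|) = 15. J = 18 + 7/10 * 15 = 57/2.

57/2


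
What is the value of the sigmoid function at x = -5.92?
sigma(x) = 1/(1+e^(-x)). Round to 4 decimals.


sigma(-5.92) = 1/(1+e^(5.92)) = 1/(1+372.411714) = 1/373.411714 = 0.0027.

0.0027


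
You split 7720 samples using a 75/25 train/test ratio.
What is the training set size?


Test set = 7720 * 25% = 1930. Training set = 7720 - 1930 = 5790.

5790


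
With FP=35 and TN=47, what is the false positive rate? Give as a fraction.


FPR = FP / (FP + TN) = 35 / 82 = 35/82.

35/82


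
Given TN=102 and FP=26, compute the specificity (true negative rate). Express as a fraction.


Specificity = TN / (TN + FP) = 102 / 128 = 51/64.

51/64


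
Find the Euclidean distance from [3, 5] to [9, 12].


d = sqrt(sum of squared differences). (3-9)^2=36, (5-12)^2=49. Sum = 85.

sqrt(85)


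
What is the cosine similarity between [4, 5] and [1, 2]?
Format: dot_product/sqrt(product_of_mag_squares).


dot = 14. |a|^2 = 41, |b|^2 = 5. cos = 14/sqrt(205).

14/sqrt(205)
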